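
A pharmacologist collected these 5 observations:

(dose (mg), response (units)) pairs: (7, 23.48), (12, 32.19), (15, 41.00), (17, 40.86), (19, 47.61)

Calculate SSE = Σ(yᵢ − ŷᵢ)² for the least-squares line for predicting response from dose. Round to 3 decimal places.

n = 5, Σx = 70, Σy = 185.14, Σxy = 2764.85, Σx² = 1068, Σy² = 7204.7582
Sxx = Σx² − (Σx)²/n = 1068 − 980 = 88
Sxy = Σxy − (Σx)(Σy)/n = 2764.85 − 2591.96 = 172.89
Syy = Σy² − (Σy)²/n = 7204.7582 − 6855.36392 = 349.39428
b = Sxy/Sxx = 172.89/88 = 1.964659
SSE = Syy − b·Sxy = 349.39428 − 1.964659·172.89 = 9.724370

9.724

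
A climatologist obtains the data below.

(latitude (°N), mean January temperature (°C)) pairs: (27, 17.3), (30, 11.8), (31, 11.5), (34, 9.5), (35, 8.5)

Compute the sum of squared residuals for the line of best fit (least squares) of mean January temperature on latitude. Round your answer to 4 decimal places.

3.7947

n = 5, Σx = 157, Σy = 58.6, Σxy = 1798.1, Σx² = 4971, Σy² = 733.28
Sxx = Σx² − (Σx)²/n = 4971 − 4929.8 = 41.2
Sxy = Σxy − (Σx)(Σy)/n = 1798.1 − 1840.04 = -41.94
Syy = Σy² − (Σy)²/n = 733.28 − 686.792 = 46.488
b = Sxy/Sxx = -41.94/41.2 = -1.017961
SSE = Syy − b·Sxy = 46.488 − (-1.017961)·(-41.94) = 3.794709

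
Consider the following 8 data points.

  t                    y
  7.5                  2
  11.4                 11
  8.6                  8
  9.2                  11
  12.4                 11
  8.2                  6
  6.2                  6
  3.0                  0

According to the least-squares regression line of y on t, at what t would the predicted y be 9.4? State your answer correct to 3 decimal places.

10.321

n = 8, Σx = 66.5, Σy = 55, Σxy = 533.2, Σx² = 613.25
Sxx = Σx² − (Σx)²/n = 613.25 − 552.78125 = 60.46875
Sxy = Σxy − (Σx)(Σy)/n = 533.2 − 457.1875 = 76.0125
b = Sxy/Sxx = 76.0125/60.46875 = 1.257054
a = ȳ − b·x̄ = 6.875 − 1.257054·8.3125 = -3.574264
Set a + b·x = 9.4: x = (9.4 − (-3.574264)) / 1.257054 = 10.321164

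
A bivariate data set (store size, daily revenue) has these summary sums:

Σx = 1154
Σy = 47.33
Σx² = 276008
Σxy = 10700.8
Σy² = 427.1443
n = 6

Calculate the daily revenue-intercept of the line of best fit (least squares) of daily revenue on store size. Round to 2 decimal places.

2.20

Sxx = Σx² − (Σx)²/n = 276008 − 221952.666667 = 54055.333333
Sxy = Σxy − (Σx)(Σy)/n = 10700.8 − 9103.136667 = 1597.663333
b = Sxy/Sxx = 1597.663333/54055.333333 = 0.029556
a = ȳ − b·x̄ = 7.888333 − 0.029556·192.333333 = 2.203715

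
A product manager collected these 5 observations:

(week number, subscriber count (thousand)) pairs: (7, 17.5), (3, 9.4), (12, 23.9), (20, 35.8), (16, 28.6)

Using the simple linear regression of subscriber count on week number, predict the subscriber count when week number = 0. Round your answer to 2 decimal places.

n = 5, Σx = 58, Σy = 115.2, Σxy = 1611.1, Σx² = 858
Sxx = Σx² − (Σx)²/n = 858 − 672.8 = 185.2
Sxy = Σxy − (Σx)(Σy)/n = 1611.1 − 1336.32 = 274.78
b = Sxy/Sxx = 274.78/185.2 = 1.483693
a = ȳ − b·x̄ = 23.04 − 1.483693·11.6 = 5.829158
ŷ(0) = a + b·0 = 5.829158 + 1.483693·0 = 5.829158

5.83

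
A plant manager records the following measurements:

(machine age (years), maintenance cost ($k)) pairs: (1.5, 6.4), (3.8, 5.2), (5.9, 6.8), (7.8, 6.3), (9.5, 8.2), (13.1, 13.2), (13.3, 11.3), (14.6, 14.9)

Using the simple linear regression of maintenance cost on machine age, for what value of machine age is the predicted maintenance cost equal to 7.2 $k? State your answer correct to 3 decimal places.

5.986

n = 8, Σx = 69.5, Σy = 72.3, Σxy = 737.27, Σx² = 764.25
Sxx = Σx² − (Σx)²/n = 764.25 − 603.78125 = 160.46875
Sxy = Σxy − (Σx)(Σy)/n = 737.27 − 628.10625 = 109.16375
b = Sxy/Sxx = 109.16375/160.46875 = 0.680280
a = ȳ − b·x̄ = 9.0375 − 0.680280·8.6875 = 3.127564
Set a + b·x = 7.2: x = (7.2 − 3.127564) / 0.680280 = 5.986408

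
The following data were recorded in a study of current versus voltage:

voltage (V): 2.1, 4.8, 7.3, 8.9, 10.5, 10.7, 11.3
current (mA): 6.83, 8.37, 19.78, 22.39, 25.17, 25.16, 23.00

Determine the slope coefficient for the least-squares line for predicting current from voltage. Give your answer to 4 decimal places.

2.1687

n = 7, Σx = 55.6, Σy = 130.7, Σxy = 1191.581, Σx² = 512.38
Sxx = Σx² − (Σx)²/n = 512.38 − 441.622857 = 70.757143
Sxy = Σxy − (Σx)(Σy)/n = 1191.581 − 1038.131429 = 153.449571
b = Sxy/Sxx = 153.449571/70.757143 = 2.168680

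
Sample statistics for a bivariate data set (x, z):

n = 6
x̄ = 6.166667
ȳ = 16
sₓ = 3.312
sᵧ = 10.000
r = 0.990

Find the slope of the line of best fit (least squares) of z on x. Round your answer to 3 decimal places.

b = r · sᵧ/sₓ = 0.99 · 10/3.312 = 2.989130

2.989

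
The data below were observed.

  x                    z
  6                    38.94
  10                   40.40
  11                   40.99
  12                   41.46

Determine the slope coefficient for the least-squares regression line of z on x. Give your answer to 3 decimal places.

n = 4, Σx = 39, Σy = 161.79, Σxy = 1586.05, Σx² = 401
Sxx = Σx² − (Σx)²/n = 401 − 380.25 = 20.75
Sxy = Σxy − (Σx)(Σy)/n = 1586.05 − 1577.4525 = 8.5975
b = Sxy/Sxx = 8.5975/20.75 = 0.414337

0.414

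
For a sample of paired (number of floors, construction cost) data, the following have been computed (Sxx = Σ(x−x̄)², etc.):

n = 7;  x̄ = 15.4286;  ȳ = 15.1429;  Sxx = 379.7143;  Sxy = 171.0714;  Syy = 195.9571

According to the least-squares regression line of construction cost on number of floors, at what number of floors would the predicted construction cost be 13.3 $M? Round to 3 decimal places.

b = Sxy/Sxx = 171.0714/379.7143 = 0.450527
a = ȳ − b·x̄ = 15.1429 − 0.450527·15.4286 = 8.191905
Set a + b·x = 13.3: x = (13.3 − 8.191905) / 0.450527 = 11.338054

11.338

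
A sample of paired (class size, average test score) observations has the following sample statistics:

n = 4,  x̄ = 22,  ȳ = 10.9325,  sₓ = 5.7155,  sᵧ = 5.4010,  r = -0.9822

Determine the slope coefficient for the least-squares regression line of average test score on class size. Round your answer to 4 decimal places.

-0.9282

b = r · sᵧ/sₓ = -0.9822 · 5.401/5.7155 = -0.928154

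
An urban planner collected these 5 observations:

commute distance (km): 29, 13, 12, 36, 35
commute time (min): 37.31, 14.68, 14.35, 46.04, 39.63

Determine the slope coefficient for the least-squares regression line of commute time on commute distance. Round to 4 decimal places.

1.2532

n = 5, Σx = 125, Σy = 152.01, Σxy = 4489.52, Σx² = 3675
Sxx = Σx² − (Σx)²/n = 3675 − 3125 = 550
Sxy = Σxy − (Σx)(Σy)/n = 4489.52 − 3800.25 = 689.27
b = Sxy/Sxx = 689.27/550 = 1.253218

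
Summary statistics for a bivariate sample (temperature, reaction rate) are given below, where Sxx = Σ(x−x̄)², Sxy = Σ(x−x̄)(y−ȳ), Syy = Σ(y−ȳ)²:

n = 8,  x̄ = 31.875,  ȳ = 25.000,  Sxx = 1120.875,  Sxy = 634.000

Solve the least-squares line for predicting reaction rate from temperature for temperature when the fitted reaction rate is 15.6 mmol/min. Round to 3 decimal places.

b = Sxy/Sxx = 634/1120.875 = 0.565630
a = ȳ − b·x̄ = 25 − 0.565630·31.875 = 6.970559
Set a + b·x = 15.6: x = (15.6 − 6.970559) / 0.565630 = 15.256349

15.256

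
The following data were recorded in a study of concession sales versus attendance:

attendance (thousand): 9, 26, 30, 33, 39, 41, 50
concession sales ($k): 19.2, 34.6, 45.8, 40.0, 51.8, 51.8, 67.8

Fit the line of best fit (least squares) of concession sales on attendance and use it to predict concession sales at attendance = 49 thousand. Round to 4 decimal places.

n = 7, Σx = 228, Σy = 311, Σxy = 11300.4, Σx² = 8448
Sxx = Σx² − (Σx)²/n = 8448 − 7426.285714 = 1021.714286
Sxy = Σxy − (Σx)(Σy)/n = 11300.4 − 10129.714286 = 1170.685714
b = Sxy/Sxx = 1170.685714/1021.714286 = 1.145805
a = ȳ − b·x̄ = 44.428571 − 1.145805·32.571429 = 7.108054
ŷ(49) = a + b·49 = 7.108054 + 1.145805·49 = 63.252517

63.2525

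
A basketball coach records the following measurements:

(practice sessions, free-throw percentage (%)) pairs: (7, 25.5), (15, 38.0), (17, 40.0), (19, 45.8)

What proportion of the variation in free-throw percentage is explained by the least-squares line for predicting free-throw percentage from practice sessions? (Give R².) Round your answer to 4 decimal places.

0.9844

n = 4, Σx = 58, Σy = 149.3, Σxy = 2298.7, Σx² = 924, Σy² = 5791.89
Sxx = Σx² − (Σx)²/n = 924 − 841 = 83
Sxy = Σxy − (Σx)(Σy)/n = 2298.7 − 2164.85 = 133.85
Syy = Σy² − (Σy)²/n = 5791.89 − 5572.6225 = 219.2675
R² = Sxy²/(Sxx·Syy) = (133.85)²/(83·219.2675) = 0.984429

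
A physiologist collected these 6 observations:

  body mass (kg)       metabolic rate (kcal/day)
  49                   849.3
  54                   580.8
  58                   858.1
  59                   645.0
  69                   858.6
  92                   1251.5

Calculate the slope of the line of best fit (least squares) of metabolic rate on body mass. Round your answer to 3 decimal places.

12.514

n = 6, Σx = 381, Σy = 5043.3, Σxy = 335185.1, Σx² = 25387
Sxx = Σx² − (Σx)²/n = 25387 − 24193.5 = 1193.5
Sxy = Σxy − (Σx)(Σy)/n = 335185.1 − 320249.55 = 14935.55
b = Sxy/Sxx = 14935.55/1193.5 = 12.514076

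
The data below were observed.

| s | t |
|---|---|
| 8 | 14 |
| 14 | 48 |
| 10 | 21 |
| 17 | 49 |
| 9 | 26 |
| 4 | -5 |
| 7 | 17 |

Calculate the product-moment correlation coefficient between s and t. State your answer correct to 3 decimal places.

0.963

n = 7, Σx = 69, Σy = 170, Σxy = 2160, Σx² = 795, Σy² = 6332
Sxx = Σx² − (Σx)²/n = 795 − 680.142857 = 114.857143
Sxy = Σxy − (Σx)(Σy)/n = 2160 − 1675.714286 = 484.285714
Syy = Σy² − (Σy)²/n = 6332 − 4128.571429 = 2203.428571
r = Sxy/√(Sxx·Syy) = 484.285714/√(253079.510204) = 484.285714/503.070085 = 0.962661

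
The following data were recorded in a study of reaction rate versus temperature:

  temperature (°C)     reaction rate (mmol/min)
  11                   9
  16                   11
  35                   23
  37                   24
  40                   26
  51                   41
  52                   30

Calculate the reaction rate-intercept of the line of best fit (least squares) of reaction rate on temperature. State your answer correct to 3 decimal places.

0.775

n = 7, Σx = 242, Σy = 164, Σxy = 6659, Σx² = 9876
Sxx = Σx² − (Σx)²/n = 9876 − 8366.285714 = 1509.714286
Sxy = Σxy − (Σx)(Σy)/n = 6659 − 5669.714286 = 989.285714
b = Sxy/Sxx = 989.285714/1509.714286 = 0.655280
a = ȳ − b·x̄ = 23.428571 − 0.655280·34.571429 = 0.774603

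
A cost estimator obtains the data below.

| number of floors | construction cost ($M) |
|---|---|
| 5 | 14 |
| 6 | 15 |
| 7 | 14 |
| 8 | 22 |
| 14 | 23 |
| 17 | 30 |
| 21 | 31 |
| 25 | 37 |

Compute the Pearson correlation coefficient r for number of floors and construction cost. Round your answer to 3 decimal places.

0.968

n = 8, Σx = 103, Σy = 186, Σxy = 2842, Σx² = 1725, Σy² = 4860
Sxx = Σx² − (Σx)²/n = 1725 − 1326.125 = 398.875
Sxy = Σxy − (Σx)(Σy)/n = 2842 − 2394.75 = 447.25
Syy = Σy² − (Σy)²/n = 4860 − 4324.5 = 535.5
r = Sxy/√(Sxx·Syy) = 447.25/√(213597.5625) = 447.25/462.166163 = 0.967726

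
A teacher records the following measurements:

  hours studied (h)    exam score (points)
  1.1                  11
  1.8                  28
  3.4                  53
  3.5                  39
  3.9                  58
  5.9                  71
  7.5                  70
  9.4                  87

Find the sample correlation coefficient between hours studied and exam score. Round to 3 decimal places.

n = 8, Σx = 36.5, Σy = 417, Σxy = 2367.1, Σx² = 222.89, Σy² = 26109
Sxx = Σx² − (Σx)²/n = 222.89 − 166.53125 = 56.35875
Sxy = Σxy − (Σx)(Σy)/n = 2367.1 − 1902.5625 = 464.5375
Syy = Σy² − (Σy)²/n = 26109 − 21736.125 = 4372.875
r = Sxy/√(Sxx·Syy) = 464.5375/√(246449.768906) = 464.5375/496.437074 = 0.935743

0.936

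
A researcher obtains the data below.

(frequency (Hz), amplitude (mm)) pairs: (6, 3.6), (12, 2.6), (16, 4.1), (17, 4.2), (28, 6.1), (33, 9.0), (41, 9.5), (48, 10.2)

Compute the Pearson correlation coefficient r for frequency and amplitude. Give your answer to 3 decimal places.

n = 8, Σx = 201, Σy = 49.3, Σxy = 1536.7, Σx² = 6583, Σy² = 366.67
Sxx = Σx² − (Σx)²/n = 6583 − 5050.125 = 1532.875
Sxy = Σxy − (Σx)(Σy)/n = 1536.7 − 1238.6625 = 298.0375
Syy = Σy² − (Σy)²/n = 366.67 − 303.81125 = 62.85875
r = Sxy/√(Sxx·Syy) = 298.0375/√(96354.606406) = 298.0375/310.410384 = 0.960140

0.960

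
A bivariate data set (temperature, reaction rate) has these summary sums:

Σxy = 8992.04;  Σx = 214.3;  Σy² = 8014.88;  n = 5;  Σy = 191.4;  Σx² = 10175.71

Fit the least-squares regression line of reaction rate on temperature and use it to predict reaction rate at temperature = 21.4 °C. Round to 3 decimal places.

Sxx = Σx² − (Σx)²/n = 10175.71 − 9184.898 = 990.812
Sxy = Σxy − (Σx)(Σy)/n = 8992.04 − 8203.404 = 788.636
b = Sxy/Sxx = 788.636/990.812 = 0.795949
a = ȳ − b·x̄ = 38.28 − 0.795949·42.86 = 4.165618
ŷ(21.4) = a + b·21.4 = 4.165618 + 0.795949·21.4 = 21.198931

21.199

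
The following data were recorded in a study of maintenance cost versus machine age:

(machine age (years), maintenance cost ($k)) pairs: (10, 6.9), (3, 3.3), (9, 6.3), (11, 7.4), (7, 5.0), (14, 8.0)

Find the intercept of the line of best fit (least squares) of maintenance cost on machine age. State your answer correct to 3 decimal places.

n = 6, Σx = 54, Σy = 36.9, Σxy = 364, Σx² = 556
Sxx = Σx² − (Σx)²/n = 556 − 486 = 70
Sxy = Σxy − (Σx)(Σy)/n = 364 − 332.1 = 31.9
b = Sxy/Sxx = 31.9/70 = 0.455714
a = ȳ − b·x̄ = 6.15 − 0.455714·9 = 2.048571

2.049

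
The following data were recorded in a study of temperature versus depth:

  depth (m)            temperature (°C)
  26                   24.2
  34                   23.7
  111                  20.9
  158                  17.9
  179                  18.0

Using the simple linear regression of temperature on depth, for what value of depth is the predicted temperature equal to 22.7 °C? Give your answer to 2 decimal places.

n = 5, Σx = 508, Σy = 104.7, Σxy = 9805.1, Σx² = 71158
Sxx = Σx² − (Σx)²/n = 71158 − 51612.8 = 19545.2
Sxy = Σxy − (Σx)(Σy)/n = 9805.1 − 10637.52 = -832.42
b = Sxy/Sxx = -832.42/19545.2 = -0.042589
a = ȳ − b·x̄ = 20.94 − (-0.042589)·101.6 = 25.267092
Set a + b·x = 22.7: x = (22.7 − 25.267092) / (-0.042589) = 60.275246

60.28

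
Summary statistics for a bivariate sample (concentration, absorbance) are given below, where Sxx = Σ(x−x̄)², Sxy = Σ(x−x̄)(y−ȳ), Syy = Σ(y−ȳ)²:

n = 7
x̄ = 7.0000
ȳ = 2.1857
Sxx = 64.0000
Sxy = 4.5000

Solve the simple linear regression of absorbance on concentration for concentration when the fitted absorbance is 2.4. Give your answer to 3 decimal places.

10.048

b = Sxy/Sxx = 4.5/64 = 0.070312
a = ȳ − b·x̄ = 2.1857 − 0.070312·7 = 1.693512
Set a + b·x = 2.4: x = (2.4 − 1.693512) / 0.070312 = 10.047822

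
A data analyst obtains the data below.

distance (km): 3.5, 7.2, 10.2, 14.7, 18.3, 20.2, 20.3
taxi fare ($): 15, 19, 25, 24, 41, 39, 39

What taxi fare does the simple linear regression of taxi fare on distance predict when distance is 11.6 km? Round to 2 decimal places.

n = 7, Σx = 94.4, Σy = 202, Σxy = 3126.9, Σx² = 1539.24
Sxx = Σx² − (Σx)²/n = 1539.24 − 1273.051429 = 266.188571
Sxy = Σxy − (Σx)(Σy)/n = 3126.9 − 2724.114286 = 402.785714
b = Sxy/Sxx = 402.785714/266.188571 = 1.513159
a = ȳ − b·x̄ = 28.857143 − 1.513159·13.485714 = 8.451109
ŷ(11.6) = a + b·11.6 = 8.451109 + 1.513159·11.6 = 26.003757

26.00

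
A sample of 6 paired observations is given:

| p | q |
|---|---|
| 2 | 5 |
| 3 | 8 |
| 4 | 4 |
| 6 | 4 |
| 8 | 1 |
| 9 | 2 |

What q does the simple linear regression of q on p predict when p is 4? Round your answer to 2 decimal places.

n = 6, Σx = 32, Σy = 24, Σxy = 100, Σx² = 210
Sxx = Σx² − (Σx)²/n = 210 − 170.666667 = 39.333333
Sxy = Σxy − (Σx)(Σy)/n = 100 − 128 = -28
b = Sxy/Sxx = -28/39.333333 = -0.711864
a = ȳ − b·x̄ = 4 − (-0.711864)·5.333333 = 7.796610
ŷ(4) = a + b·4 = 7.796610 + (-0.711864)·4 = 4.949153

4.95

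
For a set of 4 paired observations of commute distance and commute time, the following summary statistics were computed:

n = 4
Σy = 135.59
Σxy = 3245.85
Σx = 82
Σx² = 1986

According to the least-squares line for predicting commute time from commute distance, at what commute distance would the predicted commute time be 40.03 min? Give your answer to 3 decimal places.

Sxx = Σx² − (Σx)²/n = 1986 − 1681 = 305
Sxy = Σxy − (Σx)(Σy)/n = 3245.85 − 2779.595 = 466.255
b = Sxy/Sxx = 466.255/305 = 1.528705
a = ȳ − b·x̄ = 33.8975 − 1.528705·20.5 = 2.559049
Set a + b·x = 40.03: x = (40.03 − 2.559049) / 1.528705 = 24.511566

24.512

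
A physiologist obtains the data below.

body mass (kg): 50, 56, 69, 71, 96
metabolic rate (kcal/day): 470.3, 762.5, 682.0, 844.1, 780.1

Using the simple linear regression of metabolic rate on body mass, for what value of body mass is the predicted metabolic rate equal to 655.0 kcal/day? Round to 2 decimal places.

57.35

n = 5, Σx = 342, Σy = 3539, Σxy = 248093.7, Σx² = 24654
Sxx = Σx² − (Σx)²/n = 24654 − 23392.8 = 1261.2
Sxy = Σxy − (Σx)(Σy)/n = 248093.7 − 242067.6 = 6026.1
b = Sxy/Sxx = 6026.1/1261.2 = 4.778069
a = ȳ − b·x̄ = 707.8 − 4.778069·68.4 = 380.980114
Set a + b·x = 655.0: x = (655.0 − 380.980114) / 4.778069 = 57.349510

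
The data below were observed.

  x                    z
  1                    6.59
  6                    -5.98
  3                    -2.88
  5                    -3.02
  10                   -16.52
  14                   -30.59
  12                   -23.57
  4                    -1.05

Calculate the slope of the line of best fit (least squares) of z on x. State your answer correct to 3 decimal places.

n = 8, Σx = 55, Σy = -77.02, Σxy = -933.53, Σx² = 527
Sxx = Σx² − (Σx)²/n = 527 − 378.125 = 148.875
Sxy = Σxy − (Σx)(Σy)/n = -933.53 − (-529.5125) = -404.0175
b = Sxy/Sxx = -404.0175/148.875 = -2.713804

-2.714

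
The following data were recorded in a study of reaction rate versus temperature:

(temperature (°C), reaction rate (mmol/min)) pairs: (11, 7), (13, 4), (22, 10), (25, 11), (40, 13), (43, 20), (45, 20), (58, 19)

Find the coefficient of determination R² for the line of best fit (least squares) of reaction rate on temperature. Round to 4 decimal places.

n = 8, Σx = 257, Σy = 104, Σxy = 4006, Σx² = 10237, Σy² = 1616
Sxx = Σx² − (Σx)²/n = 10237 − 8256.125 = 1980.875
Sxy = Σxy − (Σx)(Σy)/n = 4006 − 3341 = 665
Syy = Σy² − (Σy)²/n = 1616 − 1352 = 264
R² = Sxy²/(Sxx·Syy) = (665)²/(1980.875·264) = 0.845634

0.8456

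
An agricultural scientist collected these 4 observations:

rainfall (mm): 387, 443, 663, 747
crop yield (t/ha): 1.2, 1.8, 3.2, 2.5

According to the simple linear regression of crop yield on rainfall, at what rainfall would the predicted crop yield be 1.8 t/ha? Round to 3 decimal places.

n = 4, Σx = 2240, Σy = 8.7, Σxy = 5250.9, Σx² = 1343596
Sxx = Σx² − (Σx)²/n = 1343596 − 1254400 = 89196
Sxy = Σxy − (Σx)(Σy)/n = 5250.9 − 4872 = 378.9
b = Sxy/Sxx = 378.9/89196 = 0.004248
a = ȳ − b·x̄ = 2.175 − 0.004248·560 = -0.203851
Set a + b·x = 1.8: x = (1.8 − (-0.203851)) / 0.004248 = 471.722090

471.722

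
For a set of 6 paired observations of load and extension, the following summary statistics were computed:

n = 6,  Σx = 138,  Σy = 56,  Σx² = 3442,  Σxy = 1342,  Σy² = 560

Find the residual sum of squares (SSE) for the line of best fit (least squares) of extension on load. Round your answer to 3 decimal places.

26.453

Sxx = Σx² − (Σx)²/n = 3442 − 3174 = 268
Sxy = Σxy − (Σx)(Σy)/n = 1342 − 1288 = 54
Syy = Σy² − (Σy)²/n = 560 − 522.666667 = 37.333333
b = Sxy/Sxx = 54/268 = 0.201493
SSE = Syy − b·Sxy = 37.333333 − 0.201493·54 = 26.452736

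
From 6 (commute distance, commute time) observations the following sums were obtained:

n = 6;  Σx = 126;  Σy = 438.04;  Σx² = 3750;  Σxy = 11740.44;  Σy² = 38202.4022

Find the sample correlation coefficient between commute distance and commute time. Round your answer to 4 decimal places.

Sxx = Σx² − (Σx)²/n = 3750 − 2646 = 1104
Sxy = Σxy − (Σx)(Σy)/n = 11740.44 − 9198.84 = 2541.6
Syy = Σy² − (Σy)²/n = 38202.4022 − 31979.840267 = 6222.561933
r = Sxy/√(Sxx·Syy) = 2541.6/√(6869708.3744) = 2541.6/2621.012853 = 0.969701

0.9697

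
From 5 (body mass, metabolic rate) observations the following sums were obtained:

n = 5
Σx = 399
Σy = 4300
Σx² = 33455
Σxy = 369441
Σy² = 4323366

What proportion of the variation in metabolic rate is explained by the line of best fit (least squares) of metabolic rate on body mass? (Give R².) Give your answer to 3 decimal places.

Sxx = Σx² − (Σx)²/n = 33455 − 31840.2 = 1614.8
Sxy = Σxy − (Σx)(Σy)/n = 369441 − 343140 = 26301
Syy = Σy² − (Σy)²/n = 4323366 − 3698000 = 625366
R² = Sxy²/(Sxx·Syy) = (26301)²/(1614.8·625366) = 0.685001

0.685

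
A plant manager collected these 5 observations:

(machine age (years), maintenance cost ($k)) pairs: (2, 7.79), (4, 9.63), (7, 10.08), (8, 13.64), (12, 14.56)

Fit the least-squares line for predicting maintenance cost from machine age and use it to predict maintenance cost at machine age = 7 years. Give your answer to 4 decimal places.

n = 5, Σx = 33, Σy = 55.7, Σxy = 408.5, Σx² = 277
Sxx = Σx² − (Σx)²/n = 277 − 217.8 = 59.2
Sxy = Σxy − (Σx)(Σy)/n = 408.5 − 367.62 = 40.88
b = Sxy/Sxx = 40.88/59.2 = 0.690541
a = ȳ − b·x̄ = 11.14 − 0.690541·6.6 = 6.582432
ŷ(7) = a + b·7 = 6.582432 + 0.690541·7 = 11.416216

11.4162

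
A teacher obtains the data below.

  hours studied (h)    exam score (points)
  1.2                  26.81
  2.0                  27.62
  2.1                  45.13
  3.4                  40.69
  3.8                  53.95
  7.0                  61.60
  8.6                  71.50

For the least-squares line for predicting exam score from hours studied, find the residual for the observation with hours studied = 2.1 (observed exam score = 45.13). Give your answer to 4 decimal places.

9.0977

n = 7, Σx = 28.1, Σy = 327.3, Σxy = 1571.641, Σx² = 158.81
Sxx = Σx² − (Σx)²/n = 158.81 − 112.801429 = 46.008571
Sxy = Σxy − (Σx)(Σy)/n = 1571.641 − 1313.875714 = 257.765286
b = Sxy/Sxx = 257.765286/46.008571 = 5.602549
a = ȳ − b·x̄ = 46.757143 − 5.602549·4.014286 = 24.266910
ŷ(2.1) = 24.266910 + 5.602549·2.1 = 36.032263
residual = y − ŷ = 45.13 − 36.032263 = 9.097737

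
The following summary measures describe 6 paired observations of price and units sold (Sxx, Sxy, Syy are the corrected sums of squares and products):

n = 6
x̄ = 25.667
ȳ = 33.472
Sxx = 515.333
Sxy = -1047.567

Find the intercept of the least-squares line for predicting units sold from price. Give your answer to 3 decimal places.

85.648

b = Sxy/Sxx = -1047.567/515.333 = -2.032796
a = ȳ − b·x̄ = 33.472 − (-2.032796)·25.667 = 85.647782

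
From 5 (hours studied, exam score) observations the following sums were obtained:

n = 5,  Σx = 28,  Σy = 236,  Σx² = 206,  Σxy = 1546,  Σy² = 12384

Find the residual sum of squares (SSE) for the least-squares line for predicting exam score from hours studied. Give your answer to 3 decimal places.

221.317

Sxx = Σx² − (Σx)²/n = 206 − 156.8 = 49.2
Sxy = Σxy − (Σx)(Σy)/n = 1546 − 1321.6 = 224.4
Syy = Σy² − (Σy)²/n = 12384 − 11139.2 = 1244.8
b = Sxy/Sxx = 224.4/49.2 = 4.560976
SSE = Syy − b·Sxy = 1244.8 − 4.560976·224.4 = 221.317073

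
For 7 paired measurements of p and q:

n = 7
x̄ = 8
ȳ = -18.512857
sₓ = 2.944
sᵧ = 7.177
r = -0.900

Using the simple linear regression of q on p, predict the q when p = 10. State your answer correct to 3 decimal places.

b = r · sᵧ/sₓ = -0.9 · 7.177/2.944 = -2.194056
a = ȳ − b·x̄ = -18.512857 − (-2.194056)·8 = -0.960411
ŷ(10) = a + b·10 = -0.960411 + (-2.194056)·10 = -22.900968

-22.901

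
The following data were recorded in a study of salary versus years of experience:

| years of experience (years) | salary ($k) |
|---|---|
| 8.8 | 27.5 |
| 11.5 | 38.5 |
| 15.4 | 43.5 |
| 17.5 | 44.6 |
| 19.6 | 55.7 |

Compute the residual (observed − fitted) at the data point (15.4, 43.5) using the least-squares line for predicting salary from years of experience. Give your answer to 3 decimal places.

n = 5, Σx = 72.8, Σy = 209.8, Σxy = 3226.87, Σx² = 1137.26
Sxx = Σx² − (Σx)²/n = 1137.26 − 1059.968 = 77.292
Sxy = Σxy − (Σx)(Σy)/n = 3226.87 − 3054.688 = 172.182
b = Sxy/Sxx = 172.182/77.292 = 2.227682
a = ȳ − b·x̄ = 41.96 − 2.227682·14.56 = 9.524950
ŷ(15.4) = 9.524950 + 2.227682·15.4 = 43.831253
residual = y − ŷ = 43.5 − 43.831253 = -0.331253

-0.331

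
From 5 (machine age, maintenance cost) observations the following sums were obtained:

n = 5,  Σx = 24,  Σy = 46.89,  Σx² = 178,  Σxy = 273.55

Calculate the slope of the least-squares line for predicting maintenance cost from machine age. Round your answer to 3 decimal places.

0.772

Sxx = Σx² − (Σx)²/n = 178 − 115.2 = 62.8
Sxy = Σxy − (Σx)(Σy)/n = 273.55 − 225.072 = 48.478
b = Sxy/Sxx = 48.478/62.8 = 0.771943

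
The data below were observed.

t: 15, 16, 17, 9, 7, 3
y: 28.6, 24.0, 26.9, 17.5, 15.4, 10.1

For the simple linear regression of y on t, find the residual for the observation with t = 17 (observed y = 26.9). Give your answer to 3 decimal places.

n = 6, Σx = 67, Σy = 122.5, Σxy = 1565.9, Σx² = 909
Sxx = Σx² − (Σx)²/n = 909 − 748.166667 = 160.833333
Sxy = Σxy − (Σx)(Σy)/n = 1565.9 − 1367.916667 = 197.983333
b = Sxy/Sxx = 197.983333/160.833333 = 1.230984
a = ȳ − b·x̄ = 20.416667 − 1.230984·11.166667 = 6.670674
ŷ(17) = 6.670674 + 1.230984·17 = 27.597409
residual = y − ŷ = 26.9 − 27.597409 = -0.697409

-0.697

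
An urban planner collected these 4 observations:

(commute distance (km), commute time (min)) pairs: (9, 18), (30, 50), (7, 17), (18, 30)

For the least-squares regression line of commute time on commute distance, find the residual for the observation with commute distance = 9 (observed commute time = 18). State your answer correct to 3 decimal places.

-0.547

n = 4, Σx = 64, Σy = 115, Σxy = 2321, Σx² = 1354
Sxx = Σx² − (Σx)²/n = 1354 − 1024 = 330
Sxy = Σxy − (Σx)(Σy)/n = 2321 − 1840 = 481
b = Sxy/Sxx = 481/330 = 1.457576
a = ȳ − b·x̄ = 28.75 − 1.457576·16 = 5.428788
ŷ(9) = 5.428788 + 1.457576·9 = 18.546970
residual = y − ŷ = 18 − 18.546970 = -0.546970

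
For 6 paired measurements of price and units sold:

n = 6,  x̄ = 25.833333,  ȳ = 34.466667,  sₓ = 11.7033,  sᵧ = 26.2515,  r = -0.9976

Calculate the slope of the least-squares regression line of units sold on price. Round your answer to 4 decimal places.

-2.2377

b = r · sᵧ/sₓ = -0.9976 · 26.2515/11.7033 = -2.237702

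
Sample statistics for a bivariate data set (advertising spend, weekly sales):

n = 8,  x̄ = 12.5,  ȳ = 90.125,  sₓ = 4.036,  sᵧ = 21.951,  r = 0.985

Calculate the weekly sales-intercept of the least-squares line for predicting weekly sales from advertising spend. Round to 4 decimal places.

b = r · sᵧ/sₓ = 0.985 · 21.951/4.036 = 5.357219
a = ȳ − b·x̄ = 90.125 − 5.357219·12.5 = 23.159765

23.1598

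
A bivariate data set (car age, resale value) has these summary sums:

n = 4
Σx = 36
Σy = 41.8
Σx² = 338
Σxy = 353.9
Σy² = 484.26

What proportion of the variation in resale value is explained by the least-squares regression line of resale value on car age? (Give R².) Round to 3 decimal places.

0.749

Sxx = Σx² − (Σx)²/n = 338 − 324 = 14
Sxy = Σxy − (Σx)(Σy)/n = 353.9 − 376.2 = -22.3
Syy = Σy² − (Σy)²/n = 484.26 − 436.81 = 47.45
R² = Sxy²/(Sxx·Syy) = (-22.3)²/(14·47.45) = 0.748593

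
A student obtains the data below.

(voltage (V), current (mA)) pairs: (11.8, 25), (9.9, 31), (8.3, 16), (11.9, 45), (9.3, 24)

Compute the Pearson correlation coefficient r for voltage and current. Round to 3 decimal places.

0.727

n = 5, Σx = 51.2, Σy = 141, Σxy = 1493.4, Σx² = 534.24, Σy² = 4443
Sxx = Σx² − (Σx)²/n = 534.24 − 524.288 = 9.952
Sxy = Σxy − (Σx)(Σy)/n = 1493.4 − 1443.84 = 49.56
Syy = Σy² − (Σy)²/n = 4443 − 3976.2 = 466.8
r = Sxy/√(Sxx·Syy) = 49.56/√(4645.5936) = 49.56/68.158592 = 0.727128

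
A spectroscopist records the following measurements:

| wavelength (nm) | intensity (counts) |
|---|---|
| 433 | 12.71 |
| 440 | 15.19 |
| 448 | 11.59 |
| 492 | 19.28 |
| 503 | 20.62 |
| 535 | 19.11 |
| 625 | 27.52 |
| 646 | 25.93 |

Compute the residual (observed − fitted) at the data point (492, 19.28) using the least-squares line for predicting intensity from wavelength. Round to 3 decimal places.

1.824

n = 8, Σx = 4122, Σy = 151.95, Σxy = 81411.6, Σx² = 2171032
Sxx = Σx² − (Σx)²/n = 2171032 − 2123860.5 = 47171.5
Sxy = Σxy − (Σx)(Σy)/n = 81411.6 − 78292.2375 = 3119.3625
b = Sxy/Sxx = 3119.3625/47171.5 = 0.066128
a = ȳ − b·x̄ = 18.99375 − 0.066128·515.25 = -15.078763
ŷ(492) = -15.078763 + 0.066128·492 = 17.456271
residual = y − ŷ = 19.28 − 17.456271 = 1.823729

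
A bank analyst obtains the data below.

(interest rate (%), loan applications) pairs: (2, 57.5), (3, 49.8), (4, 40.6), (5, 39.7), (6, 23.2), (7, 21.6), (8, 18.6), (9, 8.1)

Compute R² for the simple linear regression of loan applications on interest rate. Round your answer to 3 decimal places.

0.968

n = 8, Σx = 44, Σy = 259.1, Σxy = 1137.4, Σx² = 284, Σy² = 10427.11
Sxx = Σx² − (Σx)²/n = 284 − 242 = 42
Sxy = Σxy − (Σx)(Σy)/n = 1137.4 − 1425.05 = -287.65
Syy = Σy² − (Σy)²/n = 10427.11 − 8391.60125 = 2035.50875
R² = Sxy²/(Sxx·Syy) = (-287.65)²/(42·2035.50875) = 0.967847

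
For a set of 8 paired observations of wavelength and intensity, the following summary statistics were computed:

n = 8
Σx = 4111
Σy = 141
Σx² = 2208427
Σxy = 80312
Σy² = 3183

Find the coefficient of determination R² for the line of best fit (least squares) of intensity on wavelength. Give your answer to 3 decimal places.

Sxx = Σx² − (Σx)²/n = 2208427 − 2112540.125 = 95886.875
Sxy = Σxy − (Σx)(Σy)/n = 80312 − 72456.375 = 7855.625
Syy = Σy² − (Σy)²/n = 3183 − 2485.125 = 697.875
R² = Sxy²/(Sxx·Syy) = (7855.625)²/(95886.875·697.875) = 0.922199

0.922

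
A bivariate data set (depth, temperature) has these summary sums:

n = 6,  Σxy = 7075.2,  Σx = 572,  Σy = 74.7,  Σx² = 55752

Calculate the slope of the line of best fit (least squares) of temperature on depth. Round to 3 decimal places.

Sxx = Σx² − (Σx)²/n = 55752 − 54530.666667 = 1221.333333
Sxy = Σxy − (Σx)(Σy)/n = 7075.2 − 7121.4 = -46.2
b = Sxy/Sxx = -46.2/1221.333333 = -0.037828

-0.038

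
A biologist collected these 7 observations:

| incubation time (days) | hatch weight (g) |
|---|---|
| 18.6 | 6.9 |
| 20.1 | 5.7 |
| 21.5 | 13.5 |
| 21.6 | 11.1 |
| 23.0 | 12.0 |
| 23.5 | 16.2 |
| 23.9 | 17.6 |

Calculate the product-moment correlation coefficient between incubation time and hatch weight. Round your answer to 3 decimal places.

0.897

n = 7, Σx = 152.2, Σy = 83, Σxy = 1850.26, Σx² = 3331.24, Σy² = 1101.76
Sxx = Σx² − (Σx)²/n = 3331.24 − 3309.262857 = 21.977143
Sxy = Σxy − (Σx)(Σy)/n = 1850.26 − 1804.657143 = 45.602857
Syy = Σy² − (Σy)²/n = 1101.76 − 984.142857 = 117.617143
r = Sxy/√(Sxx·Syy) = 45.602857/√(2584.888751) = 45.602857/50.841801 = 0.896956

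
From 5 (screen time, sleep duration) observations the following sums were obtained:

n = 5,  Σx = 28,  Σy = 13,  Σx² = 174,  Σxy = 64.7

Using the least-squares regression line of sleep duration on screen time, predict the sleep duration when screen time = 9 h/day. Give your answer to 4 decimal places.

Sxx = Σx² − (Σx)²/n = 174 − 156.8 = 17.2
Sxy = Σxy − (Σx)(Σy)/n = 64.7 − 72.8 = -8.1
b = Sxy/Sxx = -8.1/17.2 = -0.470930
a = ȳ − b·x̄ = 2.6 − (-0.470930)·5.6 = 5.237209
ŷ(9) = a + b·9 = 5.237209 + (-0.470930)·9 = 0.998837

0.9988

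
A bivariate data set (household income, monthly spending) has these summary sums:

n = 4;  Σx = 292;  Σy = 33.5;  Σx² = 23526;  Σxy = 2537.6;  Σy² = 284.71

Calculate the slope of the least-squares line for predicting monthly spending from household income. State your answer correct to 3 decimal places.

0.042

Sxx = Σx² − (Σx)²/n = 23526 − 21316 = 2210
Sxy = Σxy − (Σx)(Σy)/n = 2537.6 − 2445.5 = 92.1
b = Sxy/Sxx = 92.1/2210 = 0.041674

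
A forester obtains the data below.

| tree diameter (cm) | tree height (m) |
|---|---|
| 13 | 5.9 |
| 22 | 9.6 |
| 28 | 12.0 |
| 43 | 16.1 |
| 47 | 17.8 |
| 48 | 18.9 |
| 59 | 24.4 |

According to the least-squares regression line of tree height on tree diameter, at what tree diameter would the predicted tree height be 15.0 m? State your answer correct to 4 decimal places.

37.2567

n = 7, Σx = 260, Σy = 104.7, Σxy = 4499.6, Σx² = 11280
Sxx = Σx² − (Σx)²/n = 11280 − 9657.142857 = 1622.857143
Sxy = Σxy − (Σx)(Σy)/n = 4499.6 − 3888.857143 = 610.742857
b = Sxy/Sxx = 610.742857/1622.857143 = 0.376338
a = ȳ − b·x̄ = 14.957143 − 0.376338·37.142857 = 0.978873
Set a + b·x = 15.0: x = (15.0 − 0.978873) / 0.376338 = 37.256737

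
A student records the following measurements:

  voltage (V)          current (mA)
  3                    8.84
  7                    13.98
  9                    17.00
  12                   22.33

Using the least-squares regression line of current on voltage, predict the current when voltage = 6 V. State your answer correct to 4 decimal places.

12.9308

n = 4, Σx = 31, Σy = 62.15, Σxy = 545.34, Σx² = 283
Sxx = Σx² − (Σx)²/n = 283 − 240.25 = 42.75
Sxy = Σxy − (Σx)(Σy)/n = 545.34 − 481.6625 = 63.6775
b = Sxy/Sxx = 63.6775/42.75 = 1.489532
a = ȳ − b·x̄ = 15.5375 − 1.489532·7.75 = 3.993626
ŷ(6) = a + b·6 = 3.993626 + 1.489532·6 = 12.930819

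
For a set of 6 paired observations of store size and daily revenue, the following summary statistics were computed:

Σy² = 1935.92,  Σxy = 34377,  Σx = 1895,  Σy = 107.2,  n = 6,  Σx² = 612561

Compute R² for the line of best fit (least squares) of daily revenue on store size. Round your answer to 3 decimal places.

0.932

Sxx = Σx² − (Σx)²/n = 612561 − 598504.166667 = 14056.833333
Sxy = Σxy − (Σx)(Σy)/n = 34377 − 33857.333333 = 519.666667
Syy = Σy² − (Σy)²/n = 1935.92 − 1915.306667 = 20.613333
R² = Sxy²/(Sxx·Syy) = (519.666667)²/(14056.833333·20.613333) = 0.931996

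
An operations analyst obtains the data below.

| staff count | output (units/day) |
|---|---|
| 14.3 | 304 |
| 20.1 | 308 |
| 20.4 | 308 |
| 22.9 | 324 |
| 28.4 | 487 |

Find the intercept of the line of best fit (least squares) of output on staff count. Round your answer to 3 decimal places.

73.327

n = 5, Σx = 106.1, Σy = 1731, Σxy = 38071.6, Σx² = 2355.63
Sxx = Σx² − (Σx)²/n = 2355.63 − 2251.442 = 104.188
Sxy = Σxy − (Σx)(Σy)/n = 38071.6 − 36731.82 = 1339.78
b = Sxy/Sxx = 1339.78/104.188 = 12.859254
a = ȳ − b·x̄ = 346.2 − 12.859254·21.22 = 73.326621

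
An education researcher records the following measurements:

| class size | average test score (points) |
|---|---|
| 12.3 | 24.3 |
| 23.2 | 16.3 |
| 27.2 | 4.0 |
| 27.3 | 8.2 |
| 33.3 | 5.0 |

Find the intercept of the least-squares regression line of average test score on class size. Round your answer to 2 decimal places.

36.85

n = 5, Σx = 123.3, Σy = 57.8, Σxy = 1176.21, Σx² = 3283.55
Sxx = Σx² − (Σx)²/n = 3283.55 − 3040.578 = 242.972
Sxy = Σxy − (Σx)(Σy)/n = 1176.21 − 1425.348 = -249.138
b = Sxy/Sxx = -249.138/242.972 = -1.025377
a = ȳ − b·x̄ = 11.56 − (-1.025377)·24.66 = 36.845807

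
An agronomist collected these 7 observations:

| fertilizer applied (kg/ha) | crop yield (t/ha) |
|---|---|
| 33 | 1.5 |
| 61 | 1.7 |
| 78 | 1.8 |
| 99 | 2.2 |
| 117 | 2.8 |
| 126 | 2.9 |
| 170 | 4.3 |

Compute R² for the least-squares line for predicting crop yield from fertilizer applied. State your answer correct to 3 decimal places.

0.924

n = 7, Σx = 684, Σy = 17.2, Σxy = 1935.4, Σx² = 79160, Σy² = 47.96
Sxx = Σx² − (Σx)²/n = 79160 − 66836.571429 = 12323.428571
Sxy = Σxy − (Σx)(Σy)/n = 1935.4 − 1680.685714 = 254.714286
Syy = Σy² − (Σy)²/n = 47.96 − 42.262857 = 5.697143
R² = Sxy²/(Sxx·Syy) = (254.714286)²/(12323.428571·5.697143) = 0.924098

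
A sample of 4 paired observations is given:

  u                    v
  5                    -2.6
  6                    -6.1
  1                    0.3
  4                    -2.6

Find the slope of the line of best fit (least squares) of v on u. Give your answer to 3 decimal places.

-1.121

n = 4, Σx = 16, Σy = -11, Σxy = -59.7, Σx² = 78
Sxx = Σx² − (Σx)²/n = 78 − 64 = 14
Sxy = Σxy − (Σx)(Σy)/n = -59.7 − (-44) = -15.7
b = Sxy/Sxx = -15.7/14 = -1.121429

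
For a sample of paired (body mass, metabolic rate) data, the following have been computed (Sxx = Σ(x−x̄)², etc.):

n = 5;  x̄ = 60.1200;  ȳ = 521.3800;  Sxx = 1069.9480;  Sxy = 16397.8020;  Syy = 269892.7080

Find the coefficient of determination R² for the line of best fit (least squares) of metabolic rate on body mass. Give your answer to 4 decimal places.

0.9311

R² = Sxy²/(Sxx·Syy) = (16397.802)²/(1069.948·269892.708) = 0.931145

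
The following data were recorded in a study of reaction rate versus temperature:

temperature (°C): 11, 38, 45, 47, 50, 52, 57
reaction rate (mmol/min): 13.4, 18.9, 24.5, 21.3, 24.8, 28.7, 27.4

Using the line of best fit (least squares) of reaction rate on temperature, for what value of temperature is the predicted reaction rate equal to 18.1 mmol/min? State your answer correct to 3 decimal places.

28.526

n = 7, Σx = 300, Σy = 159, Σxy = 7263.4, Σx² = 14252
Sxx = Σx² − (Σx)²/n = 14252 − 12857.142857 = 1394.857143
Sxy = Σxy − (Σx)(Σy)/n = 7263.4 − 6814.285714 = 449.114286
b = Sxy/Sxx = 449.114286/1394.857143 = 0.321979
a = ȳ − b·x̄ = 22.714286 − 0.321979·42.857143 = 8.915199
Set a + b·x = 18.1: x = (18.1 − 8.915199) / 0.321979 = 28.526115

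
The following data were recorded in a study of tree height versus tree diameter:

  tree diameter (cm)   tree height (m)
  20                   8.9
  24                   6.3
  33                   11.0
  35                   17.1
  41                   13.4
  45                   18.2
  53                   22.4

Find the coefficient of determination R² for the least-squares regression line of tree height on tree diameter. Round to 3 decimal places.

n = 7, Σx = 251, Σy = 97.3, Σxy = 3846.3, Σx² = 9805, Σy² = 1544.87
Sxx = Σx² − (Σx)²/n = 9805 − 9000.142857 = 804.857143
Sxy = Σxy − (Σx)(Σy)/n = 3846.3 − 3488.9 = 357.4
Syy = Σy² − (Σy)²/n = 1544.87 − 1352.47 = 192.4
R² = Sxy²/(Sxx·Syy) = (357.4)²/(804.857143·192.4) = 0.824869

0.825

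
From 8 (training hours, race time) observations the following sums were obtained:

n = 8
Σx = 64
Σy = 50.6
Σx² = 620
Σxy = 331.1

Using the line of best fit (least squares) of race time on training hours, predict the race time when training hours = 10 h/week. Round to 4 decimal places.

4.9602

Sxx = Σx² − (Σx)²/n = 620 − 512 = 108
Sxy = Σxy − (Σx)(Σy)/n = 331.1 − 404.8 = -73.7
b = Sxy/Sxx = -73.7/108 = -0.682407
a = ȳ − b·x̄ = 6.325 − (-0.682407)·8 = 11.784259
ŷ(10) = a + b·10 = 11.784259 + (-0.682407)·10 = 4.960185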